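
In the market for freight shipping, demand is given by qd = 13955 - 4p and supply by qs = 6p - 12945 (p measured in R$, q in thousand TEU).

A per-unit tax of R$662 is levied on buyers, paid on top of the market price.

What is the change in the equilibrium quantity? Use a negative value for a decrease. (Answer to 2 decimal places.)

Initially, 13955 - 4p = 6p - 12945, so 26900 = 10p and p = 2690, q = 3195.
Since buyers pay the price plus the tax, the effective demand curve becomes qd = 11307 - 4p.
Clearing the new market: 11307 - 4p = 6p - 12945, so p = 2425.2 and q = 1606.2.
Δq = 1606.2 − 3195 = -1588.80.

-1588.80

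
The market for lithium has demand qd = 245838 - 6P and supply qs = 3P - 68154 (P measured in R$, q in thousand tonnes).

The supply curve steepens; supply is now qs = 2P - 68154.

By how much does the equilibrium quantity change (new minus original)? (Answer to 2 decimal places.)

Before the shock: 245838 - 6P = 3P - 68154 ⇒ 313992 = 9P ⇒ P = 34888, q = 36510.
The shock moves the curves to qd = 245838 - 6P and qs = 2P - 68154.
Clearing the new market: 245838 - 6P = 2P - 68154, so P = 39249 and q = 10344.
Δq = 10344 − 36510 = -26166.00.

-26166.00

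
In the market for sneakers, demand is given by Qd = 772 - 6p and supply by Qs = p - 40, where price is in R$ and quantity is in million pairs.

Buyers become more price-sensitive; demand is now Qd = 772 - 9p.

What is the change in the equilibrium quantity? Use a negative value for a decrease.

-34.8

Initially, 772 - 6p = p - 40, so 812 = 7p and p = 116, Q = 76.
The shock moves the curves to Qd = 772 - 9p and Qs = p - 40.
New equilibrium: 772 - 9p = p - 40 ⇒ 812 = 10p ⇒ p = 81.2, Q = 41.2.
ΔQ = 41.2 − 76 = -34.8.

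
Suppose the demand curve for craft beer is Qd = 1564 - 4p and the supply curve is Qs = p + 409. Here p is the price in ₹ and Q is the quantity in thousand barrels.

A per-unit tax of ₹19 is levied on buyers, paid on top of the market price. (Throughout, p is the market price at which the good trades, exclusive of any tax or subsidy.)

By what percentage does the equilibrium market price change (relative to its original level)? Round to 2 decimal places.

-6.58

Original equilibrium: 1564 - 4p = p + 409 gives 1155 = 5p, so p = 231 and Q = 640.
Since buyers pay the price plus the tax, the effective demand curve becomes Qd = 1488 - 4p.
Equate the new curves: 1488 - 4p = p + 409, giving 1079 = 5p, p = 215.8, Q = 624.8.
%Δp = (215.8 − 231) / 231 × 100 = -6.58%.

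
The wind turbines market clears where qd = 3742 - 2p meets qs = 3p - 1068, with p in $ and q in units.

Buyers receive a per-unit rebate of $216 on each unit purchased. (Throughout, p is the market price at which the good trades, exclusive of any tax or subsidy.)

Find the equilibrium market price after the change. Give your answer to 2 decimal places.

1048.40

Initially, 3742 - 2p = 3p - 1068, so 4810 = 5p and p = 962, q = 1818.
Since buyers' out-of-pocket price is the market price minus the rebate, the effective demand curve becomes qd = 4174 - 2p.
Setting them equal: 4174 - 2p = 3p - 1068 → 5242 = 5p, so p = 1048.4 and q = 2077.2.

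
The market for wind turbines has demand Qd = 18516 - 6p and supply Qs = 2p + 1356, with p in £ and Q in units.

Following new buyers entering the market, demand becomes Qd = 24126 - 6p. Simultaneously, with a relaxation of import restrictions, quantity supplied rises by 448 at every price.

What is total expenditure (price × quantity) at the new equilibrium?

Initially, 18516 - 6p = 2p + 1356, so 17160 = 8p and p = 2145, Q = 5646.
The shock moves the curves to Qd = 24126 - 6p and Qs = 2p + 1804.
Equate the new curves: 24126 - 6p = 2p + 1804, giving 22322 = 8p, p = 2790.25, Q = 7384.5.
New expenditure = 2790.25 × 7384.5 = 20604601.125.

20604601.125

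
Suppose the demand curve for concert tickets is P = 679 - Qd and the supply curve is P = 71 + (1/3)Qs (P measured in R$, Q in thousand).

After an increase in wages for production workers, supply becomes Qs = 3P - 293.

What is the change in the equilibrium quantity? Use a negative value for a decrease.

Solve the original market: 679 - P = 3P - 213, hence P = 223 and Q = 456.
After the shift, demand is Qd = 679 - P and supply is Qs = 3P - 293.
Clearing the new market: 679 - P = 3P - 293, so P = 243 and Q = 436.
ΔQ = 436 − 456 = -20.

-20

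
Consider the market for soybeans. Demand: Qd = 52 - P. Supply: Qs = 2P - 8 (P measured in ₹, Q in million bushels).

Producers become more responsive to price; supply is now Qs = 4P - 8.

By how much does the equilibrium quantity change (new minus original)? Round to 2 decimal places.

Before the shock: 52 - P = 2P - 8 ⇒ 60 = 3P ⇒ P = 20, Q = 32.
With the change applied: demand Qd = 52 - P, supply Qs = 4P - 8.
New equilibrium: 52 - P = 4P - 8 ⇒ 60 = 5P ⇒ P = 12, Q = 40.
ΔQ = 40 − 32 = +8.00.

+8.00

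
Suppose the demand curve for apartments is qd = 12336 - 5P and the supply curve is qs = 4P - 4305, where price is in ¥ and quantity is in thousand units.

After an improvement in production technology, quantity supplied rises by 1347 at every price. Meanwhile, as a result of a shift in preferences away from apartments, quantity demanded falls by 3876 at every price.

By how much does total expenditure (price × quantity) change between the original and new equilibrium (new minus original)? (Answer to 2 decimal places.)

-3029914.56

Before the shock: 12336 - 5P = 4P - 4305 ⇒ 16641 = 9P ⇒ P = 1849, q = 3091.
The new curves are qd = 8460 - 5P (demand) and qs = 4P - 2958 (supply).
Clearing the new market: 8460 - 5P = 4P - 2958, so P = 3806/3 ≈ 1268.6667 and q = 6350/3 ≈ 2116.6667.
Expenditure moves from 1849×3091 = 5715259 to 1268.6667×2116.6667 = 2685344.4444; change = -3029914.56.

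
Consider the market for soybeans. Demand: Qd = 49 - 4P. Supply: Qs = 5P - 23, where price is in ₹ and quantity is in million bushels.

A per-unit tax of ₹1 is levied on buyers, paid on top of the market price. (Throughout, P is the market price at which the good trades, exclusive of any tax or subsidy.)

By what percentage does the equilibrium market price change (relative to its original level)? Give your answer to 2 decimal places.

-5.56

Original equilibrium: 49 - 4P = 5P - 23 gives 72 = 9P, so P = 8 and Q = 17.
Since buyers pay the price plus the tax, the effective demand curve becomes Qd = 45 - 4P.
Clearing the new market: 45 - 4P = 5P - 23, so P = 68/9 ≈ 7.5556 and Q = 133/9 ≈ 14.7778.
%ΔP = (7.5556 − 8) / 8 × 100 = -5.56%.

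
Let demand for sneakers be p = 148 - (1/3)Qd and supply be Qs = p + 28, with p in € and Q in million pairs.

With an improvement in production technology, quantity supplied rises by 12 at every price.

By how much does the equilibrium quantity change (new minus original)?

Solve the original market: 444 - 3p = p + 28, hence p = 104 and Q = 132.
The new curves are Qd = 444 - 3p (demand) and Qs = p + 40 (supply).
Equate the new curves: 444 - 3p = p + 40, giving 404 = 4p, p = 101, Q = 141.
ΔQ = 141 − 132 = +9.

+9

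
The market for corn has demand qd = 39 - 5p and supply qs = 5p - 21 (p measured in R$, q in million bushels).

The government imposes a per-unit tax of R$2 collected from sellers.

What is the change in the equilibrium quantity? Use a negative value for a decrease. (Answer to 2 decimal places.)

Initially, 39 - 5p = 5p - 21, so 60 = 10p and p = 6, q = 9.
Since sellers keep the price net of the tax, the effective supply curve becomes qs = 5p - 31.
Setting them equal: 39 - 5p = 5p - 31 → 70 = 10p, so p = 7 and q = 4.
Δq = 4 − 9 = -5.00.

-5.00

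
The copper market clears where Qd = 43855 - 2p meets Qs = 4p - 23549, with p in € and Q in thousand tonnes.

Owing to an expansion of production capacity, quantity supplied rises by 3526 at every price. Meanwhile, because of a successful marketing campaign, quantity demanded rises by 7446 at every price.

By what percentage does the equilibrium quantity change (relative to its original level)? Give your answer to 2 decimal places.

+28.71

Solve the original market: 43855 - 2p = 4p - 23549, hence p = 11234 and Q = 21387.
The new curves are Qd = 51301 - 2p (demand) and Qs = 4p - 20023 (supply).
Equate the new curves: 51301 - 2p = 4p - 20023, giving 71324 = 6p, p = 35662/3 ≈ 11887.3333, Q = 82579/3 ≈ 27526.3333.
%ΔQ = (27526.3333 − 21387) / 21387 × 100 = +28.71%.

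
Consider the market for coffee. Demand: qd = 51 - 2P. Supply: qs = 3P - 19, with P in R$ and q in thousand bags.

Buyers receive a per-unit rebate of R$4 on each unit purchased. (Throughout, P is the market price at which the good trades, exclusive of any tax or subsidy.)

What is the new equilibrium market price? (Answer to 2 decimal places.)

Original equilibrium: 51 - 2P = 3P - 19 gives 70 = 5P, so P = 14 and q = 23.
Since buyers' out-of-pocket price is the market price minus the rebate, the effective demand curve becomes qd = 59 - 2P.
Setting them equal: 59 - 2P = 3P - 19 → 78 = 5P, so P = 15.6 and q = 27.8.

15.60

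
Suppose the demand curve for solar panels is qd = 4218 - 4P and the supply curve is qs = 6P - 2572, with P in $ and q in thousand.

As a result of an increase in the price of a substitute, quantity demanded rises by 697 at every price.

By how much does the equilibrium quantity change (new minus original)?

Initially, 4218 - 4P = 6P - 2572, so 6790 = 10P and P = 679, q = 1502.
After the shift, demand is qd = 4915 - 4P and supply is qs = 6P - 2572.
Equate the new curves: 4915 - 4P = 6P - 2572, giving 7487 = 10P, P = 748.7, q = 1920.2.
Δq = 1920.2 − 1502 = +418.2.

+418.2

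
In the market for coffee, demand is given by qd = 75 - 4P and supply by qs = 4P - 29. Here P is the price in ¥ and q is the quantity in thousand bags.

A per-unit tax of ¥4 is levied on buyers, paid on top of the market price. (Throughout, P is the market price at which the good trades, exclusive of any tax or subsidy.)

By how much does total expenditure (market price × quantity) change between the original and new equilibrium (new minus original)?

Initially, 75 - 4P = 4P - 29, so 104 = 8P and P = 13, q = 23.
Since buyers pay the price plus the tax, the effective demand curve becomes qd = 59 - 4P.
Clearing the new market: 59 - 4P = 4P - 29, so P = 11 and q = 15.
Expenditure moves from 13×23 = 299 to 11×15 = 165; change = -134.

-134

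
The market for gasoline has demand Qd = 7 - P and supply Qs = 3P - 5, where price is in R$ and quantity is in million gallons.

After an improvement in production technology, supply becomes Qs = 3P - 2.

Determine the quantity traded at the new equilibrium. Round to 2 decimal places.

4.75

Solve the original market: 7 - P = 3P - 5, hence P = 3 and Q = 4.
With the change applied: demand Qd = 7 - P, supply Qs = 3P - 2.
Setting them equal: 7 - P = 3P - 2 → 9 = 4P, so P = 2.25 and Q = 4.75.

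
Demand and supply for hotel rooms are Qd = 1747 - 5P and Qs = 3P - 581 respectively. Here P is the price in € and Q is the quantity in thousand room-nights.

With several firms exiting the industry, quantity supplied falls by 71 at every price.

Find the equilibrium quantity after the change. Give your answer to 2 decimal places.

Solve the original market: 1747 - 5P = 3P - 581, hence P = 291 and Q = 292.
After the shift, demand is Qd = 1747 - 5P and supply is Qs = 3P - 652.
Clearing the new market: 1747 - 5P = 3P - 652, so P = 299.875 and Q = 247.625.

247.63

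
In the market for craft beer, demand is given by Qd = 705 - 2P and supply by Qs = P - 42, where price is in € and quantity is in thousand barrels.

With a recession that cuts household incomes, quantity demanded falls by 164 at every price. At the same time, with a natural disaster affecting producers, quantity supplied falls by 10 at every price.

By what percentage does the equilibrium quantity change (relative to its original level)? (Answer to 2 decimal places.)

-29.63

Original equilibrium: 705 - 2P = P - 42 gives 747 = 3P, so P = 249 and Q = 207.
With the change applied: demand Qd = 541 - 2P, supply Qs = P - 52.
Setting them equal: 541 - 2P = P - 52 → 593 = 3P, so P = 593/3 ≈ 197.6667 and Q = 437/3 ≈ 145.6667.
%ΔQ = (145.6667 − 207) / 207 × 100 = -29.63%.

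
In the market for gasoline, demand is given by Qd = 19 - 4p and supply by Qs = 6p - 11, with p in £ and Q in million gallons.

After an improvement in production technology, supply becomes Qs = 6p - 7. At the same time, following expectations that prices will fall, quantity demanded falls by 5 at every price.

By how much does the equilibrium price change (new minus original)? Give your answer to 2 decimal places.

Solve the original market: 19 - 4p = 6p - 11, hence p = 3 and Q = 7.
With the change applied: demand Qd = 14 - 4p, supply Qs = 6p - 7.
Setting them equal: 14 - 4p = 6p - 7 → 21 = 10p, so p = 2.1 and Q = 5.6.
Δp = 2.1 − 3 = -0.90.

-0.90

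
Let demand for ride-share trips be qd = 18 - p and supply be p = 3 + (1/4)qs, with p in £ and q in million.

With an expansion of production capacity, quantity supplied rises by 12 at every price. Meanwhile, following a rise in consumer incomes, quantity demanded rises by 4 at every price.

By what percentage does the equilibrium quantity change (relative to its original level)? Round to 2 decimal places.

Initially, 18 - p = 4p - 12, so 30 = 5p and p = 6, q = 12.
The new curves are qd = 22 - p (demand) and qs = 4p (supply).
Clearing the new market: 22 - p = 4p, so p = 4.4 and q = 17.6.
%Δq = (17.6 − 12) / 12 × 100 = +46.67%.

+46.67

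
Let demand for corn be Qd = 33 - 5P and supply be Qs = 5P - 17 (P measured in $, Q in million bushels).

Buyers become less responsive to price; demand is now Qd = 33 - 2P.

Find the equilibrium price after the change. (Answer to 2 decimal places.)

7.14

Original equilibrium: 33 - 5P = 5P - 17 gives 50 = 10P, so P = 5 and Q = 8.
With the change applied: demand Qd = 33 - 2P, supply Qs = 5P - 17.
New equilibrium: 33 - 2P = 5P - 17 ⇒ 50 = 7P ⇒ P = 50/7 ≈ 7.1429, Q = 131/7 ≈ 18.7143.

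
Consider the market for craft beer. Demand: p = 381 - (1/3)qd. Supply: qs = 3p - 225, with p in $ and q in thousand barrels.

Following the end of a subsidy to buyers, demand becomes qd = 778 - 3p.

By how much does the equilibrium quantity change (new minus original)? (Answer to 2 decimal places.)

Initially, 1143 - 3p = 3p - 225, so 1368 = 6p and p = 228, q = 459.
After the shift, demand is qd = 778 - 3p and supply is qs = 3p - 225.
Clearing the new market: 778 - 3p = 3p - 225, so p = 1003/6 ≈ 167.1667 and q = 276.5.
Δq = 276.5 − 459 = -182.50.

-182.50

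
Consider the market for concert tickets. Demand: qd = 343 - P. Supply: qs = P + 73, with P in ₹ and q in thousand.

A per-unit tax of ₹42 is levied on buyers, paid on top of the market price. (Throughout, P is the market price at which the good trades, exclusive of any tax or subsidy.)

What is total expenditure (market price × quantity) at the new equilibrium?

Solve the original market: 343 - P = P + 73, hence P = 135 and q = 208.
Since buyers pay the price plus the tax, the effective demand curve becomes qd = 301 - P.
New equilibrium: 301 - P = P + 73 ⇒ 228 = 2P ⇒ P = 114, q = 187.
New expenditure = 114 × 187 = 21318.

21318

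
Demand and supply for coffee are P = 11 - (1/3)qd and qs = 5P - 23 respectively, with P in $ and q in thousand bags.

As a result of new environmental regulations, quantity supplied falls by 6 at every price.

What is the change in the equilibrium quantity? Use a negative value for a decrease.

-2.25

Before the shock: 33 - 3P = 5P - 23 ⇒ 56 = 8P ⇒ P = 7, q = 12.
After the shift, demand is qd = 33 - 3P and supply is qs = 5P - 29.
Clearing the new market: 33 - 3P = 5P - 29, so P = 7.75 and q = 9.75.
Δq = 9.75 − 12 = -2.25.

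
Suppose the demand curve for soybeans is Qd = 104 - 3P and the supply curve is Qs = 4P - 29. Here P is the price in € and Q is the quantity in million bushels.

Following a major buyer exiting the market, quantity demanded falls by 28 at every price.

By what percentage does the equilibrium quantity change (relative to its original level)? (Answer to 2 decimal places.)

Solve the original market: 104 - 3P = 4P - 29, hence P = 19 and Q = 47.
The shock moves the curves to Qd = 76 - 3P and Qs = 4P - 29.
Equate the new curves: 76 - 3P = 4P - 29, giving 105 = 7P, P = 15, Q = 31.
%ΔQ = (31 − 47) / 47 × 100 = -34.04%.

-34.04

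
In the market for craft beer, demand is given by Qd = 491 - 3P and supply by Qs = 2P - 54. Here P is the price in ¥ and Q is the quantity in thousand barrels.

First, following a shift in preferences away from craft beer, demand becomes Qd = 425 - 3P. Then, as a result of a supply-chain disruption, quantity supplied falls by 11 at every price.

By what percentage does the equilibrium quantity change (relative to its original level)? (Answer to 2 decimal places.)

-20.12

Solve the original market: 491 - 3P = 2P - 54, hence P = 109 and Q = 164.
After the shift, demand is Qd = 425 - 3P and supply is Qs = 2P - 65.
Equate the new curves: 425 - 3P = 2P - 65, giving 490 = 5P, P = 98, Q = 131.
%ΔQ = (131 − 164) / 164 × 100 = -20.12%.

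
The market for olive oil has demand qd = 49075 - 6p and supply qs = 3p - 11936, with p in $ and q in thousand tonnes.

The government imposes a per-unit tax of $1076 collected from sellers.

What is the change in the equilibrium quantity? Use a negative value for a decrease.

-2152

Before the shock: 49075 - 6p = 3p - 11936 ⇒ 61011 = 9p ⇒ p = 6779, q = 8401.
Since sellers keep the price net of the tax, the effective supply curve becomes qs = 3p - 15164.
New equilibrium: 49075 - 6p = 3p - 15164 ⇒ 64239 = 9p ⇒ p = 21413/3 ≈ 7137.6667, q = 6249.
Δq = 6249 − 8401 = -2152.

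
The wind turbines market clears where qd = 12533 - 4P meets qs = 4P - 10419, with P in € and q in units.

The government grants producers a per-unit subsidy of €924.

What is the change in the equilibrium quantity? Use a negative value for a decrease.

+1848

Before the shock: 12533 - 4P = 4P - 10419 ⇒ 22952 = 8P ⇒ P = 2869, q = 1057.
Since sellers receive the price plus the subsidy, the effective supply curve becomes qs = 4P - 6723.
Equate the new curves: 12533 - 4P = 4P - 6723, giving 19256 = 8P, P = 2407, q = 2905.
Δq = 2905 − 1057 = +1848.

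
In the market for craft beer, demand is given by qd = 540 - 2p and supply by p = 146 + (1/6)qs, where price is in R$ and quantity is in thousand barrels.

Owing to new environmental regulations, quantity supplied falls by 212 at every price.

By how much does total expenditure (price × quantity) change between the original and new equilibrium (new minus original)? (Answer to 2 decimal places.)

-5856.50

Solve the original market: 540 - 2p = 6p - 876, hence p = 177 and q = 186.
After the shift, demand is qd = 540 - 2p and supply is qs = 6p - 1088.
Equate the new curves: 540 - 2p = 6p - 1088, giving 1628 = 8p, p = 203.5, q = 133.
Expenditure moves from 177×186 = 32922 to 203.5×133 = 27065.5; change = -5856.50.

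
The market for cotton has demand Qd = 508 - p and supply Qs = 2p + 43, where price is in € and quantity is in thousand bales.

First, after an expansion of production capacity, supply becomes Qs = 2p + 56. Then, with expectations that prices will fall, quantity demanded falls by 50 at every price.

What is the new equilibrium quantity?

Original equilibrium: 508 - p = 2p + 43 gives 465 = 3p, so p = 155 and Q = 353.
After the shift, demand is Qd = 458 - p and supply is Qs = 2p + 56.
Clearing the new market: 458 - p = 2p + 56, so p = 134 and Q = 324.

324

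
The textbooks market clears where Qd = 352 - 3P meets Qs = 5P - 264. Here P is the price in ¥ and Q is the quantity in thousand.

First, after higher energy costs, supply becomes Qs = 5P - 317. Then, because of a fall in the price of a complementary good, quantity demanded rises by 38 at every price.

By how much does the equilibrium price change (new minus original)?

Original equilibrium: 352 - 3P = 5P - 264 gives 616 = 8P, so P = 77 and Q = 121.
The new curves are Qd = 390 - 3P (demand) and Qs = 5P - 317 (supply).
Setting them equal: 390 - 3P = 5P - 317 → 707 = 8P, so P = 88.375 and Q = 124.875.
ΔP = 88.375 − 77 = +11.375.

+11.375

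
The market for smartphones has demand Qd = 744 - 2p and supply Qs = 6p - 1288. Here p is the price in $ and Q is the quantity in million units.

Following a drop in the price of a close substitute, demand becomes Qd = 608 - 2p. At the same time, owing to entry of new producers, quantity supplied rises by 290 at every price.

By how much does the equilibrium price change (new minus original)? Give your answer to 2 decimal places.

-53.25

Original equilibrium: 744 - 2p = 6p - 1288 gives 2032 = 8p, so p = 254 and Q = 236.
With the change applied: demand Qd = 608 - 2p, supply Qs = 6p - 998.
Equate the new curves: 608 - 2p = 6p - 998, giving 1606 = 8p, p = 200.75, Q = 206.5.
Δp = 200.75 − 254 = -53.25.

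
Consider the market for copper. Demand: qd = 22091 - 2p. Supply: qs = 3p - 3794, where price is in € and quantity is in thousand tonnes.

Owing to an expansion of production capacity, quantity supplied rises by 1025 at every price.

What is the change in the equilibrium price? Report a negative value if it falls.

Initially, 22091 - 2p = 3p - 3794, so 25885 = 5p and p = 5177, q = 11737.
The new curves are qd = 22091 - 2p (demand) and qs = 3p - 2769 (supply).
Clearing the new market: 22091 - 2p = 3p - 2769, so p = 4972 and q = 12147.
Δp = 4972 − 5177 = -205.

-205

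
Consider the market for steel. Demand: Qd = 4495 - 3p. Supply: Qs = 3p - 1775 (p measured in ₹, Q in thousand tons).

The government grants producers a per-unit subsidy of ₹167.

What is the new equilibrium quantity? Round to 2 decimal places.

1610.50

Initially, 4495 - 3p = 3p - 1775, so 6270 = 6p and p = 1045, Q = 1360.
Since sellers receive the price plus the subsidy, the effective supply curve becomes Qs = 3p - 1274.
Clearing the new market: 4495 - 3p = 3p - 1274, so p = 961.5 and Q = 1610.5.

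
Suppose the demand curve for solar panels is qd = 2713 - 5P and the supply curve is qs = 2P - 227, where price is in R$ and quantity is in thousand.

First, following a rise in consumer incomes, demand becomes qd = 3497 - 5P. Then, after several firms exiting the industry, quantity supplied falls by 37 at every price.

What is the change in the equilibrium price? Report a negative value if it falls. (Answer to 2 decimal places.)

Original equilibrium: 2713 - 5P = 2P - 227 gives 2940 = 7P, so P = 420 and q = 613.
The shock moves the curves to qd = 3497 - 5P and qs = 2P - 264.
New equilibrium: 3497 - 5P = 2P - 264 ⇒ 3761 = 7P ⇒ P = 3761/7 ≈ 537.2857, q = 5674/7 ≈ 810.5714.
ΔP = 537.2857 − 420 = +117.29.

+117.29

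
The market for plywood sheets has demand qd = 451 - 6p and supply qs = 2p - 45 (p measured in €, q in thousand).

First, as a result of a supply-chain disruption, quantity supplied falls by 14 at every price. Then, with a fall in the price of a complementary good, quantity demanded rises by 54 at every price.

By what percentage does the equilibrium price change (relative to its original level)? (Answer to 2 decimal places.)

Solve the original market: 451 - 6p = 2p - 45, hence p = 62 and q = 79.
After the shift, demand is qd = 505 - 6p and supply is qs = 2p - 59.
Setting them equal: 505 - 6p = 2p - 59 → 564 = 8p, so p = 70.5 and q = 82.
%Δp = (70.5 − 62) / 62 × 100 = +13.71%.

+13.71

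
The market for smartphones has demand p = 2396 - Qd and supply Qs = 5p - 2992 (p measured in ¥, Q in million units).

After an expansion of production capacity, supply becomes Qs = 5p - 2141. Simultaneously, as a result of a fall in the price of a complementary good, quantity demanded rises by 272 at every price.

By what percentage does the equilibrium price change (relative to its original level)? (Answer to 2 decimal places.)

-10.75

Initially, 2396 - p = 5p - 2992, so 5388 = 6p and p = 898, Q = 1498.
With the change applied: demand Qd = 2668 - p, supply Qs = 5p - 2141.
Clearing the new market: 2668 - p = 5p - 2141, so p = 801.5 and Q = 1866.5.
%Δp = (801.5 − 898) / 898 × 100 = -10.75%.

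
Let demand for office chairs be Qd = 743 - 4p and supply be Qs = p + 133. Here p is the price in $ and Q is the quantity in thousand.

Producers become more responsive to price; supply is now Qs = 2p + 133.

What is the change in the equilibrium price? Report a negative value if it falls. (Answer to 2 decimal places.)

Solve the original market: 743 - 4p = p + 133, hence p = 122 and Q = 255.
The new curves are Qd = 743 - 4p (demand) and Qs = 2p + 133 (supply).
New equilibrium: 743 - 4p = 2p + 133 ⇒ 610 = 6p ⇒ p = 305/3 ≈ 101.6667, Q = 1009/3 ≈ 336.3333.
Δp = 101.6667 − 122 = -20.33.

-20.33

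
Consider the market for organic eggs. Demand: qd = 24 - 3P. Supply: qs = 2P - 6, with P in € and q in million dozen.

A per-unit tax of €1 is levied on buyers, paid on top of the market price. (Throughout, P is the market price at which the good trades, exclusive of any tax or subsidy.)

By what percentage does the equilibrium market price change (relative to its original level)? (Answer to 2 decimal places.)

Original equilibrium: 24 - 3P = 2P - 6 gives 30 = 5P, so P = 6 and q = 6.
Since buyers pay the price plus the tax, the effective demand curve becomes qd = 21 - 3P.
Equate the new curves: 21 - 3P = 2P - 6, giving 27 = 5P, P = 5.4, q = 4.8.
%ΔP = (5.4 − 6) / 6 × 100 = -10.00%.

-10.00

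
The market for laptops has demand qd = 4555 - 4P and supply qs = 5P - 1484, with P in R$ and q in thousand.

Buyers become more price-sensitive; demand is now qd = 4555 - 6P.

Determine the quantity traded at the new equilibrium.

1261

Original equilibrium: 4555 - 4P = 5P - 1484 gives 6039 = 9P, so P = 671 and q = 1871.
After the shift, demand is qd = 4555 - 6P and supply is qs = 5P - 1484.
Equate the new curves: 4555 - 6P = 5P - 1484, giving 6039 = 11P, P = 549, q = 1261.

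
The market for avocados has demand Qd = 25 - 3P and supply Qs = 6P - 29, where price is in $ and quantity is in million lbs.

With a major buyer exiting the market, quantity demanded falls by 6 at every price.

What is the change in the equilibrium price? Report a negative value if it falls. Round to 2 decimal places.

-0.67

Initially, 25 - 3P = 6P - 29, so 54 = 9P and P = 6, Q = 7.
With the change applied: demand Qd = 19 - 3P, supply Qs = 6P - 29.
Equate the new curves: 19 - 3P = 6P - 29, giving 48 = 9P, P = 16/3 ≈ 5.3333, Q = 3.
ΔP = 5.3333 − 6 = -0.67.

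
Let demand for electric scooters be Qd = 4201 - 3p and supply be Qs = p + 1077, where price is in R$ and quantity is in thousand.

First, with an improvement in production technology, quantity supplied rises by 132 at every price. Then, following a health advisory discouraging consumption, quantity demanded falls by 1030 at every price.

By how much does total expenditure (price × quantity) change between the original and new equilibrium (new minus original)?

Original equilibrium: 4201 - 3p = p + 1077 gives 3124 = 4p, so p = 781 and Q = 1858.
The new curves are Qd = 3171 - 3p (demand) and Qs = p + 1209 (supply).
Setting them equal: 3171 - 3p = p + 1209 → 1962 = 4p, so p = 490.5 and Q = 1699.5.
Expenditure moves from 781×1858 = 1451098 to 490.5×1699.5 = 833604.75; change = -617493.25.

-617493.25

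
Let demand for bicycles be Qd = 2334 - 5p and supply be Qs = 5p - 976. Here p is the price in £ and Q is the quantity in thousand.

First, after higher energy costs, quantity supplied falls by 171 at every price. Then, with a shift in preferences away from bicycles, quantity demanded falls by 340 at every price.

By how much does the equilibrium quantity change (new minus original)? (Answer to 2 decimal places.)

Initially, 2334 - 5p = 5p - 976, so 3310 = 10p and p = 331, Q = 679.
With the change applied: demand Qd = 1994 - 5p, supply Qs = 5p - 1147.
Setting them equal: 1994 - 5p = 5p - 1147 → 3141 = 10p, so p = 314.1 and Q = 423.5.
ΔQ = 423.5 − 679 = -255.50.

-255.50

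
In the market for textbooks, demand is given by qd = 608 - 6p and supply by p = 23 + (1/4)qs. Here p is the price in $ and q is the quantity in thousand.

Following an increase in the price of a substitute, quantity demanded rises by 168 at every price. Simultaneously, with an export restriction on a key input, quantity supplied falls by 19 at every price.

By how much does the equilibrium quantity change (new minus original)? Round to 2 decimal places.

+55.80

Solve the original market: 608 - 6p = 4p - 92, hence p = 70 and q = 188.
After the shift, demand is qd = 776 - 6p and supply is qs = 4p - 111.
Equate the new curves: 776 - 6p = 4p - 111, giving 887 = 10p, p = 88.7, q = 243.8.
Δq = 243.8 − 188 = +55.80.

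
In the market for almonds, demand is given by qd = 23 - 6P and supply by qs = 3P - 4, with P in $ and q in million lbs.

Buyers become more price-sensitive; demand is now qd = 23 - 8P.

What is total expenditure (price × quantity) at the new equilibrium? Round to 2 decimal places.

Initially, 23 - 6P = 3P - 4, so 27 = 9P and P = 3, q = 5.
The new curves are qd = 23 - 8P (demand) and qs = 3P - 4 (supply).
Equate the new curves: 23 - 8P = 3P - 4, giving 27 = 11P, P = 27/11 ≈ 2.4545, q = 37/11 ≈ 3.3636.
New expenditure = 2.4545 × 3.3636 = 8.26.

8.26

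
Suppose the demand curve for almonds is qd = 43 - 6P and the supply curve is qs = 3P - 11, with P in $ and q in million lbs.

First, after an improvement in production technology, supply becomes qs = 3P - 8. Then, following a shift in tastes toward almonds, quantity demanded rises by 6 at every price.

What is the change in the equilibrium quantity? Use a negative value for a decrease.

+4

Solve the original market: 43 - 6P = 3P - 11, hence P = 6 and q = 7.
With the change applied: demand qd = 49 - 6P, supply qs = 3P - 8.
Setting them equal: 49 - 6P = 3P - 8 → 57 = 9P, so P = 19/3 ≈ 6.3333 and q = 11.
Δq = 11 − 7 = +4.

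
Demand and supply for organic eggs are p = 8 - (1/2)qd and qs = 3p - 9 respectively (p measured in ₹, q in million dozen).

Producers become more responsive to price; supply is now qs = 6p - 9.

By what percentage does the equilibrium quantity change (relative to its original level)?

+62.5

Solve the original market: 16 - 2p = 3p - 9, hence p = 5 and q = 6.
After the shift, demand is qd = 16 - 2p and supply is qs = 6p - 9.
New equilibrium: 16 - 2p = 6p - 9 ⇒ 25 = 8p ⇒ p = 3.125, q = 9.75.
%Δq = (9.75 − 6) / 6 × 100 = +62.5%.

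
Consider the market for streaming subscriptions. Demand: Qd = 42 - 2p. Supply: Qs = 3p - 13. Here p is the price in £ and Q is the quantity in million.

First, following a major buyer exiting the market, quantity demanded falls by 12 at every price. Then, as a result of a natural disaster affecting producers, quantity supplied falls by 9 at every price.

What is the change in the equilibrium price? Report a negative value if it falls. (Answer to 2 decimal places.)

Original equilibrium: 42 - 2p = 3p - 13 gives 55 = 5p, so p = 11 and Q = 20.
The new curves are Qd = 30 - 2p (demand) and Qs = 3p - 22 (supply).
New equilibrium: 30 - 2p = 3p - 22 ⇒ 52 = 5p ⇒ p = 10.4, Q = 9.2.
Δp = 10.4 − 11 = -0.60.

-0.60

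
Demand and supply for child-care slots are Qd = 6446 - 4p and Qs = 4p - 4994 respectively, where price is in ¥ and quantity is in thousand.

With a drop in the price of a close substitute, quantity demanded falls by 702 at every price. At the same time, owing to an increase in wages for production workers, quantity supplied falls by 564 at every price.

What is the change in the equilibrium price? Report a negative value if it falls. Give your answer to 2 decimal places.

Before the shock: 6446 - 4p = 4p - 4994 ⇒ 11440 = 8p ⇒ p = 1430, Q = 726.
With the change applied: demand Qd = 5744 - 4p, supply Qs = 4p - 5558.
Equate the new curves: 5744 - 4p = 4p - 5558, giving 11302 = 8p, p = 1412.75, Q = 93.
Δp = 1412.75 − 1430 = -17.25.

-17.25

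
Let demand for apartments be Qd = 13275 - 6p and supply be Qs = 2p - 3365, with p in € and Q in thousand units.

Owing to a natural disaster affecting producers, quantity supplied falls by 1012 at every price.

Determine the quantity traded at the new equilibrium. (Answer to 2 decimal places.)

36.00

Before the shock: 13275 - 6p = 2p - 3365 ⇒ 16640 = 8p ⇒ p = 2080, Q = 795.
With the change applied: demand Qd = 13275 - 6p, supply Qs = 2p - 4377.
Setting them equal: 13275 - 6p = 2p - 4377 → 17652 = 8p, so p = 2206.5 and Q = 36.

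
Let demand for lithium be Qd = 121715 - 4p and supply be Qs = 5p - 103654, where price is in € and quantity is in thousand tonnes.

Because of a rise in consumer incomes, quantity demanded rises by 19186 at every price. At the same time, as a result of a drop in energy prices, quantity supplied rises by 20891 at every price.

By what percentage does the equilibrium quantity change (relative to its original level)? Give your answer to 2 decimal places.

+92.54

Solve the original market: 121715 - 4p = 5p - 103654, hence p = 25041 and Q = 21551.
The shock moves the curves to Qd = 140901 - 4p and Qs = 5p - 82763.
New equilibrium: 140901 - 4p = 5p - 82763 ⇒ 223664 = 9p ⇒ p = 223664/9 ≈ 24851.5556, Q = 373453/9 ≈ 41494.7778.
%ΔQ = (41494.7778 − 21551) / 21551 × 100 = +92.54%.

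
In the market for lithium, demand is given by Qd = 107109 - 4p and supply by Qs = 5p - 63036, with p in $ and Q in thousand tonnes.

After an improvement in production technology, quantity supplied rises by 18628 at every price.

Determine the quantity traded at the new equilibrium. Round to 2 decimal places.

Initially, 107109 - 4p = 5p - 63036, so 170145 = 9p and p = 18905, Q = 31489.
With the change applied: demand Qd = 107109 - 4p, supply Qs = 5p - 44408.
New equilibrium: 107109 - 4p = 5p - 44408 ⇒ 151517 = 9p ⇒ p = 151517/9 ≈ 16835.2222, Q = 357913/9 ≈ 39768.1111.

39768.11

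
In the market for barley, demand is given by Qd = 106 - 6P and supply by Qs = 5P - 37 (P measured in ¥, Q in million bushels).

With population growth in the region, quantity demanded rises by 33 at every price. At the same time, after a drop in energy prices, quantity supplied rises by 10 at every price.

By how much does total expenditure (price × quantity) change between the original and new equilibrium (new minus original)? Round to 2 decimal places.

+367.22

Original equilibrium: 106 - 6P = 5P - 37 gives 143 = 11P, so P = 13 and Q = 28.
The shock moves the curves to Qd = 139 - 6P and Qs = 5P - 27.
Setting them equal: 139 - 6P = 5P - 27 → 166 = 11P, so P = 166/11 ≈ 15.0909 and Q = 533/11 ≈ 48.4545.
Expenditure moves from 13×28 = 364 to 15.0909×48.4545 = 731.2231; change = +367.22.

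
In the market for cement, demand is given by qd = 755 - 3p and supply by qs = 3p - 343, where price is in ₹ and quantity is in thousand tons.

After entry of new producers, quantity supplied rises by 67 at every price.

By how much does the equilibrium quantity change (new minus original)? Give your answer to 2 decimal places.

Before the shock: 755 - 3p = 3p - 343 ⇒ 1098 = 6p ⇒ p = 183, q = 206.
After the shift, demand is qd = 755 - 3p and supply is qs = 3p - 276.
Clearing the new market: 755 - 3p = 3p - 276, so p = 1031/6 ≈ 171.8333 and q = 239.5.
Δq = 239.5 − 206 = +33.50.

+33.50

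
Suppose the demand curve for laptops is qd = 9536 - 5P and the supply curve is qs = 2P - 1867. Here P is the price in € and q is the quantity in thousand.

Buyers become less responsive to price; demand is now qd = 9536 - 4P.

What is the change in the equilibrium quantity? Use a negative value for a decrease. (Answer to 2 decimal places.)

+543.00

Initially, 9536 - 5P = 2P - 1867, so 11403 = 7P and P = 1629, q = 1391.
With the change applied: demand qd = 9536 - 4P, supply qs = 2P - 1867.
Clearing the new market: 9536 - 4P = 2P - 1867, so P = 1900.5 and q = 1934.
Δq = 1934 − 1391 = +543.00.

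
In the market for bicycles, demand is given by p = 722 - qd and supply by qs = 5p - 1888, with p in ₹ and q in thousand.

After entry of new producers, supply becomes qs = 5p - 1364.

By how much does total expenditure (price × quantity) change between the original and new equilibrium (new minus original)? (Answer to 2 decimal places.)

Initially, 722 - p = 5p - 1888, so 2610 = 6p and p = 435, q = 287.
With the change applied: demand qd = 722 - p, supply qs = 5p - 1364.
New equilibrium: 722 - p = 5p - 1364 ⇒ 2086 = 6p ⇒ p = 1043/3 ≈ 347.6667, q = 1123/3 ≈ 374.3333.
Expenditure moves from 435×287 = 124845 to 347.6667×374.3333 = 130143.2222; change = +5298.22.

+5298.22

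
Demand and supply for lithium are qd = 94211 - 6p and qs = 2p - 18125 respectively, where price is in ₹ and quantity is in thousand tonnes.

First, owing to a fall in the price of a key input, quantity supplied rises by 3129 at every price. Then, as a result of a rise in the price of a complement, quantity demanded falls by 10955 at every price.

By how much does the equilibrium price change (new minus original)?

-1760.5

Original equilibrium: 94211 - 6p = 2p - 18125 gives 112336 = 8p, so p = 14042 and q = 9959.
The new curves are qd = 83256 - 6p (demand) and qs = 2p - 14996 (supply).
New equilibrium: 83256 - 6p = 2p - 14996 ⇒ 98252 = 8p ⇒ p = 12281.5, q = 9567.
Δp = 12281.5 − 14042 = -1760.5.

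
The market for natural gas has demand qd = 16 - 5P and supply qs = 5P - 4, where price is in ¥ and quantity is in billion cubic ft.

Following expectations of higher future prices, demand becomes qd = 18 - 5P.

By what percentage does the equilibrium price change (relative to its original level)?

+10

Solve the original market: 16 - 5P = 5P - 4, hence P = 2 and q = 6.
The shock moves the curves to qd = 18 - 5P and qs = 5P - 4.
Clearing the new market: 18 - 5P = 5P - 4, so P = 2.2 and q = 7.
%ΔP = (2.2 − 2) / 2 × 100 = +10%.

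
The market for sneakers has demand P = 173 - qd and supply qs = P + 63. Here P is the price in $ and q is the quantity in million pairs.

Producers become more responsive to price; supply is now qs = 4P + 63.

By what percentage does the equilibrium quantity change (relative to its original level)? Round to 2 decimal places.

Initially, 173 - P = P + 63, so 110 = 2P and P = 55, q = 118.
After the shift, demand is qd = 173 - P and supply is qs = 4P + 63.
Setting them equal: 173 - P = 4P + 63 → 110 = 5P, so P = 22 and q = 151.
%Δq = (151 − 118) / 118 × 100 = +27.97%.

+27.97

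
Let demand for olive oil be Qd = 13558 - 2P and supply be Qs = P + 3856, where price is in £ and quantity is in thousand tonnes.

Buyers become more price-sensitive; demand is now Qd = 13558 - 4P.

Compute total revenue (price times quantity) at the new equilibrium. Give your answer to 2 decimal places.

11247334.56

Before the shock: 13558 - 2P = P + 3856 ⇒ 9702 = 3P ⇒ P = 3234, Q = 7090.
The new curves are Qd = 13558 - 4P (demand) and Qs = P + 3856 (supply).
Equate the new curves: 13558 - 4P = P + 3856, giving 9702 = 5P, P = 1940.4, Q = 5796.4.
New expenditure = 1940.4 × 5796.4 = 11247334.56.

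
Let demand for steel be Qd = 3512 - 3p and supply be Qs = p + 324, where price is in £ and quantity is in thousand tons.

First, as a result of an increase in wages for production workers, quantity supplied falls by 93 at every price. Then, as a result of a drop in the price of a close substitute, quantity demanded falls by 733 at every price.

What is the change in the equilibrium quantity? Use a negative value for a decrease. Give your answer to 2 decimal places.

Initially, 3512 - 3p = p + 324, so 3188 = 4p and p = 797, Q = 1121.
The new curves are Qd = 2779 - 3p (demand) and Qs = p + 231 (supply).
Setting them equal: 2779 - 3p = p + 231 → 2548 = 4p, so p = 637 and Q = 868.
ΔQ = 868 − 1121 = -253.00.

-253.00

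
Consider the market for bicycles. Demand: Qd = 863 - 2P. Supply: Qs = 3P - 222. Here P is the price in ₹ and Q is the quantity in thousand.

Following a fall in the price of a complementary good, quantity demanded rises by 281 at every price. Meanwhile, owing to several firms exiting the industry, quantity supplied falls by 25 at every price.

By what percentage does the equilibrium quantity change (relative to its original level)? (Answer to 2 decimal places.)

+36.97

Initially, 863 - 2P = 3P - 222, so 1085 = 5P and P = 217, Q = 429.
After the shift, demand is Qd = 1144 - 2P and supply is Qs = 3P - 247.
Equate the new curves: 1144 - 2P = 3P - 247, giving 1391 = 5P, P = 278.2, Q = 587.6.
%ΔQ = (587.6 − 429) / 429 × 100 = +36.97%.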